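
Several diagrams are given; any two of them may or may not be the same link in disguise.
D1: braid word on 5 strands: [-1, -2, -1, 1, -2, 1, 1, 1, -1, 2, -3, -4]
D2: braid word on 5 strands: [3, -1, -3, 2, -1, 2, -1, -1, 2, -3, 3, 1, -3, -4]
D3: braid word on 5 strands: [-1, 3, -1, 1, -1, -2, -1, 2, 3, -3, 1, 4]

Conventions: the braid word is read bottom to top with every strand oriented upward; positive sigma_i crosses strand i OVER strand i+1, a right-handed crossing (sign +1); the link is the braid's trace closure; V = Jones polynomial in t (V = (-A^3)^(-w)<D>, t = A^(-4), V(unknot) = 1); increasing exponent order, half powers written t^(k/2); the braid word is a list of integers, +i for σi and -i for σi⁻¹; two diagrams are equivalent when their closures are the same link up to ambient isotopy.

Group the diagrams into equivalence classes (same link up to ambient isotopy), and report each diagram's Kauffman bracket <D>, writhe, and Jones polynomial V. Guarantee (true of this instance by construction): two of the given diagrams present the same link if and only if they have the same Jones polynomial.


classes: {D1} | {D2} | {D3}
V(D1) = t^-2 - t^-1 + 1 - t + t^2  [12 crossings, <D> = A^-14 - A^-10 + A^-6 - A^-2 + A^2, w = -2]
V(D2) = -t^-3 + 2t^-2 - 2t^-1 + 3 - 2t + 2t^2 - t^3  (w -2, c 14, <D> = -A^-18 + 2A^-14 - 2A^-10 + 3A^-6 - 2A^-2 + 2A^2 - A^6)
V(D3) = 1  (w 0, c 12, <D> = 1)
insight: 3 classes among 3 diagrams; unequal V(t) rules out equality


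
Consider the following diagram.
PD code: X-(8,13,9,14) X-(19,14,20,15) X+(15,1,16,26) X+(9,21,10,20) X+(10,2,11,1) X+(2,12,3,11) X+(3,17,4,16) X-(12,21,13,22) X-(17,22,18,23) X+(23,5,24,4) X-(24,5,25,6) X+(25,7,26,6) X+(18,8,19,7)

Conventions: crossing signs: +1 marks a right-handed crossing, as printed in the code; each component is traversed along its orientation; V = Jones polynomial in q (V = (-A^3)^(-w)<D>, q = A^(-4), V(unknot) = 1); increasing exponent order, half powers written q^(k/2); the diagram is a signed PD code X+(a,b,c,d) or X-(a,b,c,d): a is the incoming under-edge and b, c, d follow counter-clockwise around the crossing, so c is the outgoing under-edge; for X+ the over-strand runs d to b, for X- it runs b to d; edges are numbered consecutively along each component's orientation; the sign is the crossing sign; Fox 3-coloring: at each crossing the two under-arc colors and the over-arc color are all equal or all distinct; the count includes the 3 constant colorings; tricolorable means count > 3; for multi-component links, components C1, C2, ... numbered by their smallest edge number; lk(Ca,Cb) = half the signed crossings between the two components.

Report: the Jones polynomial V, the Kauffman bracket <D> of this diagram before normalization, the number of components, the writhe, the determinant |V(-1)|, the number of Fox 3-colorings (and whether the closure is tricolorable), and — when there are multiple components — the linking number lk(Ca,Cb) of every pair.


V = q^-1 - 3 + 4q - 4q^2 + 6q^3 - 4q^4 + 3q^5 - 2q^6
<D> = 2A^-15 - 3A^-11 + 4A^-7 - 6A^-3 + 4A - 4A^5 + 3A^9 - A^13 (w = +3)
1 component over 13 crossings, w = +3
27 Fox colorings among 3^13, |V(-1)| = 27: tricolorable
why: the span of V is 7, forcing >= 7 crossings in any diagram


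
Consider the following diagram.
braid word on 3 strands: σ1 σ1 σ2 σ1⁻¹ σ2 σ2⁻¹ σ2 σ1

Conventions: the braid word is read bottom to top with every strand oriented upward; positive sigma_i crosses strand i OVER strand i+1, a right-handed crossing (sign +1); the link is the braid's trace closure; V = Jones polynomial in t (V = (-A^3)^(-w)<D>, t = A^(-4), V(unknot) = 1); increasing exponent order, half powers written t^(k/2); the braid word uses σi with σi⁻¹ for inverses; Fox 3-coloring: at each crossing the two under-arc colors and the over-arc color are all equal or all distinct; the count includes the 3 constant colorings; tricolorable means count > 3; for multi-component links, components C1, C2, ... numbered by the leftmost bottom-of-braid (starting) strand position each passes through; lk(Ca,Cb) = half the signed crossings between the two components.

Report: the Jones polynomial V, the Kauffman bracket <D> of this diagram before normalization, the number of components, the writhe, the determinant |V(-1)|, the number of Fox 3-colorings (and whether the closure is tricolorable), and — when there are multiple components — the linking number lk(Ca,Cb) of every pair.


Jones polynomial: V(t) = t - t^2 + 2t^3 - t^4 + t^5 - t^6
<D> = -A^-12 + A^-8 - A^-4 + 2 - A^4 + A^8; writhe +4
components 1, writhe +4 (8 crossings)
3-colorings: 3 of 3^8, det 7 — not tricolorable
note: det 7 = |V(-1)|; not divisible by 3, so not tricolorable


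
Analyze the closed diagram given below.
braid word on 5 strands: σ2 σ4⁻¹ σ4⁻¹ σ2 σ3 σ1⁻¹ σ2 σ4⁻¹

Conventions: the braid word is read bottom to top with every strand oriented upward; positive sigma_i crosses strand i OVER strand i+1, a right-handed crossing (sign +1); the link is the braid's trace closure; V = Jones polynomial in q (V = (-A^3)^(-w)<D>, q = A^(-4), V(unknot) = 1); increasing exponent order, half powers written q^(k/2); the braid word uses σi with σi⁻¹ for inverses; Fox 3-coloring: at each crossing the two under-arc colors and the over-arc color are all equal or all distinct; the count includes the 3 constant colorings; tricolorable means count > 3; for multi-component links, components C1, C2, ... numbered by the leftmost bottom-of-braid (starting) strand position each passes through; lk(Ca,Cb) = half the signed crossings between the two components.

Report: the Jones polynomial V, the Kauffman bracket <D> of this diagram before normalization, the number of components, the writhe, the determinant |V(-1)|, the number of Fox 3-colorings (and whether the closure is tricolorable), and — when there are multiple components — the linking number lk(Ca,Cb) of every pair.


V(q) = -q^-3 + q^-2 - q^-1 + 3 - q + q^2 - q^3
bracket: -A^-12 + A^-8 - A^-4 + 3 - A^4 + A^8 - A^12, w = 0
1 component, writhe 0, over 8 crossings
det 9, colorings 27 of 3^8 — tricolorable
observation: palindromic: swapping q for 1/q fixes V


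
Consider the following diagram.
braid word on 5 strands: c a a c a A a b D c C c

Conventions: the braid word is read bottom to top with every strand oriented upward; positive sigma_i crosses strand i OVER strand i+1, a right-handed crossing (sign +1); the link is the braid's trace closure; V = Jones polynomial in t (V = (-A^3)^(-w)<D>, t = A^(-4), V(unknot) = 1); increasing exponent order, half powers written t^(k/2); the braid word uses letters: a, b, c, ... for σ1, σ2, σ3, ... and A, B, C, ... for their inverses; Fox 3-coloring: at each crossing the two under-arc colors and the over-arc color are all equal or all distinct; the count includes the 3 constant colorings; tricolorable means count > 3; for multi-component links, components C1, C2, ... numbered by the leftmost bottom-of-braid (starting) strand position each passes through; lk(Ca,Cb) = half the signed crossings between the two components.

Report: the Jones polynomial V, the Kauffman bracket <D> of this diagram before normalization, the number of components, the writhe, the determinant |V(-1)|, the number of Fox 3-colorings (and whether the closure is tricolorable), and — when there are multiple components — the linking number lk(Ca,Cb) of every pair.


V(t) = t^2 + 2t^4 - 2t^5 + t^6 - 2t^7 + t^8
bracket: A^-14 - 2A^-10 + A^-6 - 2A^-2 + 2A^2 + A^10, w = +6
1 component, writhe +6, over 12 crossings
det 9, colorings 27 of 3^12 — tricolorable
observation: w = +6 (over 12 crossings) is diagram-only; (-A^3)^(-6) removes it from V


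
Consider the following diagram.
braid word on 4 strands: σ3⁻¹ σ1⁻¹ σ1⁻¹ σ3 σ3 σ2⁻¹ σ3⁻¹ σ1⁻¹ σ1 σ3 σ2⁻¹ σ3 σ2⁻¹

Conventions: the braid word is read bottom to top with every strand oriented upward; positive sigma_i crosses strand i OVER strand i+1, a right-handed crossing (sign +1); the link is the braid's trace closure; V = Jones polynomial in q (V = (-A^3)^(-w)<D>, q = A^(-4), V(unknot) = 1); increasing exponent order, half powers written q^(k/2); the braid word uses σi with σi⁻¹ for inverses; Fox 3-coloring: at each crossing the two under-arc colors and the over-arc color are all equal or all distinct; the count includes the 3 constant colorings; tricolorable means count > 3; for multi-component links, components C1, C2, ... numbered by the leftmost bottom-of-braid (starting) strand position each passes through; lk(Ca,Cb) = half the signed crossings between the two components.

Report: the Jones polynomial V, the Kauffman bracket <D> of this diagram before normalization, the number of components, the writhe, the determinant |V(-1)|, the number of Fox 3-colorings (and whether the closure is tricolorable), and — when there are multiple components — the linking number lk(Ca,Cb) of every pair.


V = -q^-6 + 2q^-5 - 2q^-4 + 4q^-3 - 2q^-2 + 3q^-1 - 1 + q
<D> = -A^-13 + A^-9 - 3A^-5 + 2A^-1 - 4A^3 + 2A^7 - 2A^11 + A^15 (w = -3)
3 components over 13 crossings, w = -3
lk(C1,C2): -1
lk(C1,C3) = 0
linking number lk(C2,C3) = 0
3 Fox colorings among 3^13, |V(-1)| = 16: not tricolorable
why: w = -3 (over 13 crossings) is diagram-only; (-A^3)^(3) removes it from V


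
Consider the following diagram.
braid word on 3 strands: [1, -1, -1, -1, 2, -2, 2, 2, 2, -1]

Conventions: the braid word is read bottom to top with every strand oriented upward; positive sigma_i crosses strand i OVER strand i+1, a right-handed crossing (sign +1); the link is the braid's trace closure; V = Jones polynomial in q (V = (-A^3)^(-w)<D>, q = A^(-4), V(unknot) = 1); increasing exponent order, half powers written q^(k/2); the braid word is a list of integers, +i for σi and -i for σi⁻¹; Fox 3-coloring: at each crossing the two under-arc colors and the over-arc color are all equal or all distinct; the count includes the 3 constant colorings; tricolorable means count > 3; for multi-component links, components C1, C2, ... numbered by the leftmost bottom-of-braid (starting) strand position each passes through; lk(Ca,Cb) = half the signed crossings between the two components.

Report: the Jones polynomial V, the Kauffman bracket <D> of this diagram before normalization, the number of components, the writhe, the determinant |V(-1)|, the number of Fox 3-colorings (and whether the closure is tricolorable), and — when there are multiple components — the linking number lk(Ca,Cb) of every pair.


V = -q^-3 + q^-2 - q^-1 + 3 - q + q^2 - q^3
<D> = -A^-12 + A^-8 - A^-4 + 3 - A^4 + A^8 - A^12 (w = 0)
1 component over 10 crossings, w = 0
27 Fox colorings among 3^10, |V(-1)| = 9: tricolorable
why: V is palindromic (span 6, det 9): q -> 1/q fixes it; necessary, not sufficient, for amphichirality


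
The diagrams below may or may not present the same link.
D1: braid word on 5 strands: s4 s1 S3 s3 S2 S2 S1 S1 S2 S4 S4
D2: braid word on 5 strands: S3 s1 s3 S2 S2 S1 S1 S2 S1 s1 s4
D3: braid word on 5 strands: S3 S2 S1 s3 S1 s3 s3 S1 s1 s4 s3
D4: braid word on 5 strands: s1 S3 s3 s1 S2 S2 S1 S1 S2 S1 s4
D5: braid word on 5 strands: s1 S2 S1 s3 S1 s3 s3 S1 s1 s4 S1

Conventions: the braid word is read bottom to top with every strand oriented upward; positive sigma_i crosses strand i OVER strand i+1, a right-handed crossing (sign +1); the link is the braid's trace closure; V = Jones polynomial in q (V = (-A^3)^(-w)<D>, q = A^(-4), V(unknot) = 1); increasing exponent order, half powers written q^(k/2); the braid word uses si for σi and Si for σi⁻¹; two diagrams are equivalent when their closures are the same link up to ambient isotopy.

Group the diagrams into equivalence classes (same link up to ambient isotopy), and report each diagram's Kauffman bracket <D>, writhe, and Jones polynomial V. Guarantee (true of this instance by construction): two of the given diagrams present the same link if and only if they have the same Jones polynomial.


grouping into links: {D1, D2, D4} | {D3, D5}
V(D1) = q^(-13/2) - q^(-7/2) - q^(-5/2) - q^(-1/2)  (w -5, c 11, <D> = A^-13 + A^-5 + A^-1 - A^11)
V(D2) = q^(-13/2) - q^(-7/2) - q^(-5/2) - q^(-1/2)  (w -3, c 11, <D> = A^-7 + A + A^5 - A^17)
D3 (bracket -A^-11 + A^-7 - A^-3 + 2A + A^9; 11 crossings at w = +1): V = -q^(-3/2) - 2q^(1/2) + q^(3/2) - q^(5/2) + q^(7/2)
D4 (bracket A^-7 + A + A^5 - A^17; 11 crossings at w = -3): V = q^(-13/2) - q^(-7/2) - q^(-5/2) - q^(-1/2)
V(D5) = -q^(-3/2) - 2q^(1/2) + q^(3/2) - q^(5/2) + q^(7/2)  [11 crossings, <D> = -A^-11 + A^-7 - A^-3 + 2A + A^9, w = +1]
key observation: V(q) takes 2 values over 5 diagrams, fixing the grouping


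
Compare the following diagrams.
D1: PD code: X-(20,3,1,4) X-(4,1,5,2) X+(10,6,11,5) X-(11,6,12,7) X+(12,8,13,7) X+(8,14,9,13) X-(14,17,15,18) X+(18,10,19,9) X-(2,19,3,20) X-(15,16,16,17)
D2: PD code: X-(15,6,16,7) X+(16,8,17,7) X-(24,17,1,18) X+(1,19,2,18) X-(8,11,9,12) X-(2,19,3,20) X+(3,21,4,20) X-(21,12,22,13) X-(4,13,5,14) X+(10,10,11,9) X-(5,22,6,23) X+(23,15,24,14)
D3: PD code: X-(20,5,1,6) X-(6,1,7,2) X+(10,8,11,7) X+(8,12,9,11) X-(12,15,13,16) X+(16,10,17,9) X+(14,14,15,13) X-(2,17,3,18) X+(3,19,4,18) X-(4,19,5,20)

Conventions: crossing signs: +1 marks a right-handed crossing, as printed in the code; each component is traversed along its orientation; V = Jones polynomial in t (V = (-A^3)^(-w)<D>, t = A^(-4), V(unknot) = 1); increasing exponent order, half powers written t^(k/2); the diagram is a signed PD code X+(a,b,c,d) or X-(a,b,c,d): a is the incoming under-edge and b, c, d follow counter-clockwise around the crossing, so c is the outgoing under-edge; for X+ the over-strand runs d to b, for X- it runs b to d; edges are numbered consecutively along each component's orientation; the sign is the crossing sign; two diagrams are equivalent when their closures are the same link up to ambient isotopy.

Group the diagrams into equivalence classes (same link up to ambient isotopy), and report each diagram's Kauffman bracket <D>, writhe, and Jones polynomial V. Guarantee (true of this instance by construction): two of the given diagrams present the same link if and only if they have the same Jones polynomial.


classes: {D1, D3} | {D2}
V(D1) = -t^-3 + t^-2 - t^-1 + 3 - t + t^2 - t^3  [10 crossings, <D> = -A^-18 + A^-14 - A^-10 + 3A^-6 - A^-2 + A^2 - A^6, w = -2]
D2 (bracket A^-6; 12 crossings at w = -2): V = 1
V(D3) = -t^-3 + t^-2 - t^-1 + 3 - t + t^2 - t^3  (w 0, c 10, <D> = -A^-12 + A^-8 - A^-4 + 3 - A^4 + A^8 - A^12)
insight: 2 values of V(t) split the 3 diagrams


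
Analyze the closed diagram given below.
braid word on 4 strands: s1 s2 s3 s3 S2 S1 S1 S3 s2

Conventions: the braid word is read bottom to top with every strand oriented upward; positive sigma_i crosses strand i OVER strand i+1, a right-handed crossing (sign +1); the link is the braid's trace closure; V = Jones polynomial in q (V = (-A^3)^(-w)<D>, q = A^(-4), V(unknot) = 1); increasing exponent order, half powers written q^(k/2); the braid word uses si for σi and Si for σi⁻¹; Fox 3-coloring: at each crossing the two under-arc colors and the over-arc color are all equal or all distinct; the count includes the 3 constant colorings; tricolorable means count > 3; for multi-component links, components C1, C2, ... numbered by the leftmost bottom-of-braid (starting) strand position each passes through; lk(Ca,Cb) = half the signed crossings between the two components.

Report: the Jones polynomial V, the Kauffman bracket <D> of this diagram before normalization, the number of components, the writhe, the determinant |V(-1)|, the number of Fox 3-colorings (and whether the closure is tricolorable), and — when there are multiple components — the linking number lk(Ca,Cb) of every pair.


Jones polynomial: V(q) = 1
<D> = -A^3; writhe +1
components 1, writhe +1 (9 crossings)
3-colorings: 3 of 3^9, det 1 — not tricolorable
note: w = +1 shifts under R1 moves; the (-A^3)^(-1) factor cancels that in V


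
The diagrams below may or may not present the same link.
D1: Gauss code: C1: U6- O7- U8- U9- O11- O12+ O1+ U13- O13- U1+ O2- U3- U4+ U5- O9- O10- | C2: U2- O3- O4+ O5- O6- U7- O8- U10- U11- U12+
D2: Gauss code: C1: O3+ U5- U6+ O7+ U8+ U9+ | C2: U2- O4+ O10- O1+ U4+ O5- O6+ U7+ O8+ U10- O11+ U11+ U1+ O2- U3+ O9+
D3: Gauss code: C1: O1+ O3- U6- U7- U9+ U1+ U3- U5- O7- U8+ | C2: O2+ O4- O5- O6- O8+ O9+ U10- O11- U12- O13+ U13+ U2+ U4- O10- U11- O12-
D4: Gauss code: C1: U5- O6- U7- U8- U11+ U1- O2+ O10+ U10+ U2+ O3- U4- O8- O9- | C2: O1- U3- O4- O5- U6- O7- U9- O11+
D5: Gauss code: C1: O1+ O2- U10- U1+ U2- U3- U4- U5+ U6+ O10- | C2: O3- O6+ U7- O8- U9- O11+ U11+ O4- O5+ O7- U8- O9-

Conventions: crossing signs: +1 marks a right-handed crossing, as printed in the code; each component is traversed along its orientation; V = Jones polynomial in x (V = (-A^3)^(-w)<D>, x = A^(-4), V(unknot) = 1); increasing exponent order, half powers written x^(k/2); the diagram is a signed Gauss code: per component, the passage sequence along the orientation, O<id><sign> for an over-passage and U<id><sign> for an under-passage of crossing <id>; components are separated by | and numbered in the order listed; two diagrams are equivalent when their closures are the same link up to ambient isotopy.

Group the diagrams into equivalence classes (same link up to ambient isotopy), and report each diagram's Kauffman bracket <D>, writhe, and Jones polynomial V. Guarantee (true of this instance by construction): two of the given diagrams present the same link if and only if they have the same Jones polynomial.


grouping into links: {D1, D4} | {D2} | {D3, D5}
V(D1) = -x^(-17/2) + x^(-15/2) - x^(-13/2) + x^(-11/2) - x^(-9/2) - x^(-5/2)  (w -7, c 13, <D> = A^-11 + A^-3 - A + A^5 - A^9 + A^13)
V(D2) = -x^(1/2) + x^(3/2) - x^(5/2) - x^(9/2)  (w +5, c 11, <D> = A^-3 + A^5 - A^9 + A^13)
D3 (bracket A^-7 + A^-3 + A - A^9; 13 crossings at w = -3): V = x^(-9/2) - x^(-5/2) - x^(-3/2) - x^(-1/2)
D4 (bracket A^-5 + A^3 - A^7 + A^11 - A^15 + A^19; 11 crossings at w = -5): V = -x^(-17/2) + x^(-15/2) - x^(-13/2) + x^(-11/2) - x^(-9/2) - x^(-5/2)
V(D5) = x^(-9/2) - x^(-5/2) - x^(-3/2) - x^(-1/2)  [11 crossings, <D> = A^-7 + A^-3 + A - A^9, w = -3]
key observation: comparing 5 Jones polynomials yields 3 groups


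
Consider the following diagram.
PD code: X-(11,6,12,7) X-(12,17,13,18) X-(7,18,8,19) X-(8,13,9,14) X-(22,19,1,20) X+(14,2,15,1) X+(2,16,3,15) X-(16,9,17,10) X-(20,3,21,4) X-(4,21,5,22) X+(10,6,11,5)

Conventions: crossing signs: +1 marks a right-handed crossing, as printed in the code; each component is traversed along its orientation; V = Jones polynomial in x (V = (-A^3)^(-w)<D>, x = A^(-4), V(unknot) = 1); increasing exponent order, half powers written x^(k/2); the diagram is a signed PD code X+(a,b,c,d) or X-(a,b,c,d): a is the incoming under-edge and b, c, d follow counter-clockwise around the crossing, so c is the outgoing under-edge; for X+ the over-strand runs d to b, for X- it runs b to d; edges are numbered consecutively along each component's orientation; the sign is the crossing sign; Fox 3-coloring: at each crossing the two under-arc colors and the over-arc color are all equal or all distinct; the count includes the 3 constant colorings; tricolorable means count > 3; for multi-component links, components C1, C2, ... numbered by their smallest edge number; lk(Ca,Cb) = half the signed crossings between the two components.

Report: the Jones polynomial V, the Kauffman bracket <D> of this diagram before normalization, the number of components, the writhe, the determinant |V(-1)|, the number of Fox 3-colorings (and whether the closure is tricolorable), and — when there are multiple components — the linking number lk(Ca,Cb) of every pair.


Jones polynomial: V(x) = x^-7 - 2x^-6 + 2x^-5 - 3x^-4 + 3x^-3 - 2x^-2 + 2x^-1
<D> = -2A^-11 + 2A^-7 - 3A^-3 + 3A - 2A^5 + 2A^9 - A^13; writhe -5
components 1, writhe -5 (11 crossings)
3-colorings: 9 of 3^11, det 15 — tricolorable
note: the span of V is 6, forcing >= 6 crossings in any diagram


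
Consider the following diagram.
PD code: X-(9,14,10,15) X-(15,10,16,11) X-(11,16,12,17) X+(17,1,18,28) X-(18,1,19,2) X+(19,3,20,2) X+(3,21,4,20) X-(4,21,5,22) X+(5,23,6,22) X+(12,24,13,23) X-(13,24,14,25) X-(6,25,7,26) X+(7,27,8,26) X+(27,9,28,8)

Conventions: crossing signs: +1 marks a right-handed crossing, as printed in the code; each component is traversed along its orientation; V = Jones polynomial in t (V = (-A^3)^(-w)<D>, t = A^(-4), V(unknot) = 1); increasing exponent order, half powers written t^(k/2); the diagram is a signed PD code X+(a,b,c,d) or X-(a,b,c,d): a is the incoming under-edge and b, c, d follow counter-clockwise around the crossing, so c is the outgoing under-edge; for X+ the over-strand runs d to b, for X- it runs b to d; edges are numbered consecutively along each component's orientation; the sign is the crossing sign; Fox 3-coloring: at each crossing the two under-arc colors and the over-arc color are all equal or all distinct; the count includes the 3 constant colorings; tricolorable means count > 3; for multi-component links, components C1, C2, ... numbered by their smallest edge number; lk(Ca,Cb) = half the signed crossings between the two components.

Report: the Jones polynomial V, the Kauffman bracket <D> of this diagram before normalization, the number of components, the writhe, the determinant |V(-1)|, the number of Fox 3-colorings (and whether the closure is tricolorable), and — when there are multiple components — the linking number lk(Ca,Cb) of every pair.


Jones polynomial: V(t) = -t^-3 + t^-2 - t^-1 + 3 - t + t^2 - t^3
<D> = -A^-12 + A^-8 - A^-4 + 3 - A^4 + A^8 - A^12; writhe 0
components 1, writhe 0 (14 crossings)
3-colorings: 27 of 3^14, det 9 — tricolorable
note: det 9 = |V(-1)|; divisible by 3, so tricolorable


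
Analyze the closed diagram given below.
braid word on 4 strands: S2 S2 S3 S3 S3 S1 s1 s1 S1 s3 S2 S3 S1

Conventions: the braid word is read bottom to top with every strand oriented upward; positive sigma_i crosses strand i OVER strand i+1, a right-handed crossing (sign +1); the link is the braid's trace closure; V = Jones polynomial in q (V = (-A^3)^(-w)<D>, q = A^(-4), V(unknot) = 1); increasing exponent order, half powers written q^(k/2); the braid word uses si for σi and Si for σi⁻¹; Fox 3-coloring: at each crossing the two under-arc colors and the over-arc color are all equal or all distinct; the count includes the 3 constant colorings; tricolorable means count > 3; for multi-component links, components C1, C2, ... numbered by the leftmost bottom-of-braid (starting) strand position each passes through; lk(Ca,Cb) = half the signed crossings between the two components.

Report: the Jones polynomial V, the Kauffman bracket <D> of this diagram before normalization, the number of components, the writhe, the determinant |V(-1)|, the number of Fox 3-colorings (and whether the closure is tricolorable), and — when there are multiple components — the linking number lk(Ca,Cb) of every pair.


Jones polynomial: V(q) = -q^-7 + q^-6 - q^-5 + q^-4 + q^-2
<D> = -A^-13 - A^-5 + A^-1 - A^3 + A^7; writhe -7
components 1, writhe -7 (13 crossings)
3-colorings: 3 of 3^13, det 5 — not tricolorable
note: w = -7 shifts under R1 moves; the (-A^3)^(7) factor cancels that in V


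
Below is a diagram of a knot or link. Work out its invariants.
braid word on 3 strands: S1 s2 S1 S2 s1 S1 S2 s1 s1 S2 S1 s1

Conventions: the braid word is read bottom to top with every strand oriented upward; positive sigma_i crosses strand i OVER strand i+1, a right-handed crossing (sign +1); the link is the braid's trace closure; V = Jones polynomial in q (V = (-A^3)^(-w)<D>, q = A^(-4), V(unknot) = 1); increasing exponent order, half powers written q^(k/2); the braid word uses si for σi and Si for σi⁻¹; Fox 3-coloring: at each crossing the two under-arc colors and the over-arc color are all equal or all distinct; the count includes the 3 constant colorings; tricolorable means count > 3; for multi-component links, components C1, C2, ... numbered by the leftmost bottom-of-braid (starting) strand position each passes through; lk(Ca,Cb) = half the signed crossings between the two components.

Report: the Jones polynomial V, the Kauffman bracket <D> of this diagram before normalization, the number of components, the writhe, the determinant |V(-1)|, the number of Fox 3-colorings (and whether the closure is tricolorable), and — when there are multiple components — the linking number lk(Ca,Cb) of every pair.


Jones polynomial: V(q) = -q^-5 + q^-4 - q^-3 + 2q^-2 - q^-1 + 2 - q
<D> = -A^-10 + 2A^-6 - A^-2 + 2A^2 - A^6 + A^10 - A^14; writhe -2
components 1, writhe -2 (12 crossings)
3-colorings: 9 of 3^12, det 9 — tricolorable
note: V spans 6 powers of q: at least 6 crossings in any diagram


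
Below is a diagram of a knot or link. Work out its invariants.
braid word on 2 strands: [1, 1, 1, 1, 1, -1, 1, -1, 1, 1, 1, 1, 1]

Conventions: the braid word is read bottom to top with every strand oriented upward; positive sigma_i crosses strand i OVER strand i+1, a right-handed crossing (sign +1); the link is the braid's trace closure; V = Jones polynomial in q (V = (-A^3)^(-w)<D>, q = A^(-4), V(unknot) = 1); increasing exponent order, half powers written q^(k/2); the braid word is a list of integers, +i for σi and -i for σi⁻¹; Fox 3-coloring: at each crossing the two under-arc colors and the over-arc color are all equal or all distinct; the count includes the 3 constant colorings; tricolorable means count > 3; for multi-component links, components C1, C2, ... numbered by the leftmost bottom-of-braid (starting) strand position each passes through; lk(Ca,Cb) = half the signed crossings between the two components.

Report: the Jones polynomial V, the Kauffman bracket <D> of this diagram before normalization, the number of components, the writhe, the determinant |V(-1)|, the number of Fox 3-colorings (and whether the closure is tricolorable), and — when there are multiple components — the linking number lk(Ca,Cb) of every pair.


V(q) = q^4 + q^6 - q^7 + q^8 - q^9 + q^10 - q^11 + q^12 - q^13
bracket: A^-25 - A^-21 + A^-17 - A^-13 + A^-9 - A^-5 + A^-1 - A^3 - A^11, w = +9
1 component, writhe +9, over 13 crossings
det 9, colorings 9 of 3^13 — tricolorable
observation: V spans 9 powers of q: at least 9 crossings in any diagram


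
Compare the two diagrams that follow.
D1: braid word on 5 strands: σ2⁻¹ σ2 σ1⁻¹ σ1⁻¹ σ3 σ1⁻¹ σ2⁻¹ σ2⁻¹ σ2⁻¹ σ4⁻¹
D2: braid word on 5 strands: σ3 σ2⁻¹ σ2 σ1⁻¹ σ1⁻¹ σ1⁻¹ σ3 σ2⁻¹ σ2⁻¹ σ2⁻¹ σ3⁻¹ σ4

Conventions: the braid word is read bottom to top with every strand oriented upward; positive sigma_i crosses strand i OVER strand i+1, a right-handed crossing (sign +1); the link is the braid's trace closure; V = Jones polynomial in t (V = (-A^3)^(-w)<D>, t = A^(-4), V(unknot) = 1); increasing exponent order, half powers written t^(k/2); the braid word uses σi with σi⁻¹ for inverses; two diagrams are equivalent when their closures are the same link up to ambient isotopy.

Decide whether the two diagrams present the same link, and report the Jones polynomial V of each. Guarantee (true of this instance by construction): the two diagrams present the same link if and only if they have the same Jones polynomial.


equivalent: yes
D1 (bracket A^-10 + 2A^-2 - 2A^2 + A^6 - 2A^10 + A^14; 10 crossings at w = -6): V = t^-8 - 2t^-7 + t^-6 - 2t^-5 + 2t^-4 + t^-2
V(D2) = t^-8 - 2t^-7 + t^-6 - 2t^-5 + 2t^-4 + t^-2  [12 crossings, <D> = A^-4 + 2A^4 - 2A^8 + A^12 - 2A^16 + A^20, w = -4]
observation: one V(t) for all 2 diagrams — one class (guaranteed)


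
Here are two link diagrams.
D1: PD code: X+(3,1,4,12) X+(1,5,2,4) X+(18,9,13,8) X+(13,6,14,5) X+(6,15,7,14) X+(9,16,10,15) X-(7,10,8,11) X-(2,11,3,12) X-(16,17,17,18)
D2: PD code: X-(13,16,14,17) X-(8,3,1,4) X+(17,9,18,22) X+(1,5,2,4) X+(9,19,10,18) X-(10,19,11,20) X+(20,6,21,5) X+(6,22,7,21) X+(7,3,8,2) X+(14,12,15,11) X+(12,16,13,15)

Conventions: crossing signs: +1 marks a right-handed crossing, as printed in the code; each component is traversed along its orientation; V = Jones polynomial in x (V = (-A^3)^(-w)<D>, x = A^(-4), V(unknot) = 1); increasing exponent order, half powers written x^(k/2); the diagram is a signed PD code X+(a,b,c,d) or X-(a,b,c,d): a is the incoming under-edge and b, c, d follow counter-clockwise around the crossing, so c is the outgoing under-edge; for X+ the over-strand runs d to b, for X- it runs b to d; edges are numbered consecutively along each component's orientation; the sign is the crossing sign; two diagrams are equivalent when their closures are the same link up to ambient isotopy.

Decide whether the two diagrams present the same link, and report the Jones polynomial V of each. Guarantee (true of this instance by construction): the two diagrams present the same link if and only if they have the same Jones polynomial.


same link: no
V(D1) = -x^(1/2) + x^(3/2) - x^(5/2) - x^(9/2)  [9 crossings, <D> = A^-9 + A^-1 - A^3 + A^7, w = +3]
D2 (bracket A^5 + A^13; 11 crossings at w = +5): V = -x^(1/2) - x^(5/2)
note: comparing 2 Jones polynomials yields 2 groups


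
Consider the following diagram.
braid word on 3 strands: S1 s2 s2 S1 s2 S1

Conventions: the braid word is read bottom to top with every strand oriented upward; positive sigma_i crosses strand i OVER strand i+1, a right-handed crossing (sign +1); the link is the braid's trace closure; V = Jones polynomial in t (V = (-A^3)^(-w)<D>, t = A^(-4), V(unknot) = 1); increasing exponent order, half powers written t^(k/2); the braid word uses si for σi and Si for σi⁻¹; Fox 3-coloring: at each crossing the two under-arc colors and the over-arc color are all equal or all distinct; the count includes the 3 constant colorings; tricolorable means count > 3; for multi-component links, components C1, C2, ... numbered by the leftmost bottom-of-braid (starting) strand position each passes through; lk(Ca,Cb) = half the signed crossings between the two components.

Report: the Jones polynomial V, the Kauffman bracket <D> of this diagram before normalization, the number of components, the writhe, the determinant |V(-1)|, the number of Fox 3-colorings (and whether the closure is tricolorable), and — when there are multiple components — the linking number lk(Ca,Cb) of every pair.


V(t) = -t^-3 + 2t^-2 - 2t^-1 + 3 - 2t + 2t^2 - t^3
bracket: -A^-12 + 2A^-8 - 2A^-4 + 3 - 2A^4 + 2A^8 - A^12, w = 0
1 component, writhe 0, over 6 crossings
det 13, colorings 3 of 3^6 — not tricolorable
observation: V is palindromic (span 6, det 13): t -> 1/t fixes it; necessary, not sufficient, for amphichirality


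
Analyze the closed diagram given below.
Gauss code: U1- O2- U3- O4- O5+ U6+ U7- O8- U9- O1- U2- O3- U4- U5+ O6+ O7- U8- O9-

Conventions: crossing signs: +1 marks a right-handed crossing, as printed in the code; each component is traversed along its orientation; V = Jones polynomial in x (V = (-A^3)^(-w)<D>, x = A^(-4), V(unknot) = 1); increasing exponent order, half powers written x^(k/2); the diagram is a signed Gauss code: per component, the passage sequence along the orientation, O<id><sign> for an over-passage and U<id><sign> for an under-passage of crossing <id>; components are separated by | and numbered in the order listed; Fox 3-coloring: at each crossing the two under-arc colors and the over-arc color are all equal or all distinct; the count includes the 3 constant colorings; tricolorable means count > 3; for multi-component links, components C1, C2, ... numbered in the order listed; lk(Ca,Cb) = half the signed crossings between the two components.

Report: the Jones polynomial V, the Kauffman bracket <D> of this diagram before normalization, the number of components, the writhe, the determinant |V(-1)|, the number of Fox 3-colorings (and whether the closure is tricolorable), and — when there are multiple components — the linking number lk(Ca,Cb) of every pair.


Jones polynomial: V(x) = -x^-7 + x^-6 - x^-5 + x^-4 + x^-2
<D> = -A^-7 - A + A^5 - A^9 + A^13; writhe -5
components 1, writhe -5 (9 crossings)
3-colorings: 3 of 3^9, det 5 — not tricolorable
note: det 5 = |V(-1)|; not divisible by 3, so not tricolorable


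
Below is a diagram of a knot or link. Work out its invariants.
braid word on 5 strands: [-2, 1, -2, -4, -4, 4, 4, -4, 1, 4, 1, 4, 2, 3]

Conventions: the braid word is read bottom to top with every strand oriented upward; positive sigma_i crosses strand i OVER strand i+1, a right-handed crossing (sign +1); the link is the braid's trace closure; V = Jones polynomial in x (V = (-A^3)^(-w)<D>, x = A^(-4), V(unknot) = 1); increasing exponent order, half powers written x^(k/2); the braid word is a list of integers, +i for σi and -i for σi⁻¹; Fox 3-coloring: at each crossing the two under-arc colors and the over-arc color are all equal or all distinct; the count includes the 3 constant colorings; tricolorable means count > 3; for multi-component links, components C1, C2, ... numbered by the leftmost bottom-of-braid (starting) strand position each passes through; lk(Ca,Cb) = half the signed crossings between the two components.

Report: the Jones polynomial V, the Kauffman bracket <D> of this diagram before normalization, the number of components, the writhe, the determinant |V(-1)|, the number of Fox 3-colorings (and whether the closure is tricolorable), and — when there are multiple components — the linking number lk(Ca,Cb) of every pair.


V = x + x^3 - x^4
<D> = -A^-4 + 1 + A^8 (w = +4)
1 component over 14 crossings, w = +4
9 Fox colorings among 3^14, |V(-1)| = 3: tricolorable
why: det 3 = |V(-1)|; divisible by 3, so tricolorable


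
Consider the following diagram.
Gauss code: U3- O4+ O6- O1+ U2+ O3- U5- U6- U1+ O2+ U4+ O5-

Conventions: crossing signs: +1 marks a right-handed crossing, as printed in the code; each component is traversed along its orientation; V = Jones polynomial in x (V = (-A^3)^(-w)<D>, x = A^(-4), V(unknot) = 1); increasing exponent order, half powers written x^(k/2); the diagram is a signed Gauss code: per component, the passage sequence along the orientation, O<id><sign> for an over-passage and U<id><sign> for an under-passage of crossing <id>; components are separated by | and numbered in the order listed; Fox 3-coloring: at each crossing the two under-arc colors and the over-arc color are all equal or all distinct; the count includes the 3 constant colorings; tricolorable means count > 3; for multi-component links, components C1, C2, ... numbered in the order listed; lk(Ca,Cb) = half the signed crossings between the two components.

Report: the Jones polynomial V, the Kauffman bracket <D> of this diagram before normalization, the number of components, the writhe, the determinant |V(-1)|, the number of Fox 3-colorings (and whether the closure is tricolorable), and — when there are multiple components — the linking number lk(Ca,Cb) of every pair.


V(x) = x^-2 - x^-1 + 1 - x + x^2
bracket: A^-8 - A^-4 + 1 - A^4 + A^8, w = 0
1 component, writhe 0, over 6 crossings
det 5, colorings 3 of 3^6 — not tricolorable
observation: det 5 = |V(-1)|; not divisible by 3, so not tricolorable


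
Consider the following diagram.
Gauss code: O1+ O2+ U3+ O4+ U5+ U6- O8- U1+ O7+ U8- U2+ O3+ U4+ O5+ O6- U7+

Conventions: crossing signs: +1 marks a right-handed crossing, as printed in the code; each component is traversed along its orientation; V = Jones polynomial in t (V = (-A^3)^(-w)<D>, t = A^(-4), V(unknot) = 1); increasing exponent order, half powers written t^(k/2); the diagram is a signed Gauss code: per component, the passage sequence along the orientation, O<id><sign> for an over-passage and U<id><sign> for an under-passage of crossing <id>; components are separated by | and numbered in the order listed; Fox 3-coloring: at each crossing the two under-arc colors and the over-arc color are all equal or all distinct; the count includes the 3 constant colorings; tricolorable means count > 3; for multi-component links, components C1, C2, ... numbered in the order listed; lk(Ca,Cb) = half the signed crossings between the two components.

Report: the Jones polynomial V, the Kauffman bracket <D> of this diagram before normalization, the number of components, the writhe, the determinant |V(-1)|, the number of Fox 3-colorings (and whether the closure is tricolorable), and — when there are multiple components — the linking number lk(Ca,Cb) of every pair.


Jones polynomial: V(t) = t - t^2 + 2t^3 - t^4 + t^5 - t^6
<D> = -A^-12 + A^-8 - A^-4 + 2 - A^4 + A^8; writhe +4
components 1, writhe +4 (8 crossings)
3-colorings: 3 of 3^8, det 7 — not tricolorable
note: w = +4 shifts under R1 moves; the (-A^3)^(-4) factor cancels that in V


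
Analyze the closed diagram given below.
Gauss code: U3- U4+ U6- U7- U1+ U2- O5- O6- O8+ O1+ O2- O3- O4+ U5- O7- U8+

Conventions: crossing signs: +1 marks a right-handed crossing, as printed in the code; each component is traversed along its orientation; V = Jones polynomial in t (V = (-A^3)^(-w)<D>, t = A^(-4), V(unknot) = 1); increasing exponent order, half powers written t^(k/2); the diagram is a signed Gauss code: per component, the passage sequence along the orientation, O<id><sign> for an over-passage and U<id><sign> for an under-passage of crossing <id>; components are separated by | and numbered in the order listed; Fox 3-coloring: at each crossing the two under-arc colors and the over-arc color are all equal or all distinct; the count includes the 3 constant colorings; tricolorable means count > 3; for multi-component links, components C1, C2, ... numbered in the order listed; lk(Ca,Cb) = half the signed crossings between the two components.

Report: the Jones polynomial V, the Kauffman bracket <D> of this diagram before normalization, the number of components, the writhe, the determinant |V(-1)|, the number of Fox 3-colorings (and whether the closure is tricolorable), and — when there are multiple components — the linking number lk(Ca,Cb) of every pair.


V(t) = 1
bracket: A^-6, w = -2
1 component, writhe -2, over 8 crossings
det 1, colorings 3 of 3^8 — not tricolorable
observation: w = -2 shifts under R1 moves; the (-A^3)^(2) factor cancels that in V


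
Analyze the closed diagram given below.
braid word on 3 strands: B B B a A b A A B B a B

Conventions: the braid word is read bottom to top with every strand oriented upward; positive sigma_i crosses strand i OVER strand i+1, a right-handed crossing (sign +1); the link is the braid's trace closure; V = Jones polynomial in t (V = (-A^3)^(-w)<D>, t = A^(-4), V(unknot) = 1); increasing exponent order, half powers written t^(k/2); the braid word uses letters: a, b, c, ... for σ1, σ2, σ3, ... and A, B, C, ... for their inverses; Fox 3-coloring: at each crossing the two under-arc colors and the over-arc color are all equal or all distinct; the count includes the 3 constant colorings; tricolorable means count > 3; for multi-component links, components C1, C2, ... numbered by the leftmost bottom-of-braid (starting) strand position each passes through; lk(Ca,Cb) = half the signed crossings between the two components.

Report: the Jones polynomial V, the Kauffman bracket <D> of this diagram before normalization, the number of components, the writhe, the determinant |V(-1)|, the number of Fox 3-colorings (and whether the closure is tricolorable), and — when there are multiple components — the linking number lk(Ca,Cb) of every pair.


Jones polynomial: V(t) = -t^-9 + 2t^-8 - 3t^-7 + 3t^-6 - 3t^-5 + 3t^-4 - t^-3 + t^-2
<D> = A^-10 - A^-6 + 3A^-2 - 3A^2 + 3A^6 - 3A^10 + 2A^14 - A^18; writhe -6
components 1, writhe -6 (12 crossings)
3-colorings: 3 of 3^12, det 17 — not tricolorable
note: w = -6 shifts under R1 moves; the (-A^3)^(6) factor cancels that in V


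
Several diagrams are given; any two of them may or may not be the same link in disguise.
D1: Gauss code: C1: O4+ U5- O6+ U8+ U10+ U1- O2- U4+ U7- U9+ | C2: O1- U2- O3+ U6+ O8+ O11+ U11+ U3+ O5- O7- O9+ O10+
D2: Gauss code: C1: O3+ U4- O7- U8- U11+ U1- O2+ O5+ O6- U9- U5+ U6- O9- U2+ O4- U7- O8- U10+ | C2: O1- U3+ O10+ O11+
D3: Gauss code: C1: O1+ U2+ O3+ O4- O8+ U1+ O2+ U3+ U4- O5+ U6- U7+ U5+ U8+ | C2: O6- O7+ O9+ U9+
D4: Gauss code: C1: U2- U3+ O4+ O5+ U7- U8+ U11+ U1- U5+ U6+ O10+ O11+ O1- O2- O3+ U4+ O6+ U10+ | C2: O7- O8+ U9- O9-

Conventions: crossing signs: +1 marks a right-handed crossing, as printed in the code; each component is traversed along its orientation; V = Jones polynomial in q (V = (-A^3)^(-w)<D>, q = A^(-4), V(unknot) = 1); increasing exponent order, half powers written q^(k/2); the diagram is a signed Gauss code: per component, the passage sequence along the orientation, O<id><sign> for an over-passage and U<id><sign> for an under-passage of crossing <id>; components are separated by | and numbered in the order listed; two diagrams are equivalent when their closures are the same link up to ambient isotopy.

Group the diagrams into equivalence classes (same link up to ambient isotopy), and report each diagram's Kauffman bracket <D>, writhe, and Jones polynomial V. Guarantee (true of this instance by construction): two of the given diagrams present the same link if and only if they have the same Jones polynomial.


classes: {D1} | {D2} | {D3, D4}
V(D1) = -q^(-3/2) + q^(-1/2) - 2q^(1/2) + q^(3/2) - 2q^(5/2) + q^(7/2)  [11 crossings, <D> = -A^-5 + 2A^-1 - A^3 + 2A^7 - A^11 + A^15, w = +3]
V(D2) = q^(-7/2) - q^(-5/2) + q^(-3/2) - 2q^(-1/2) - q^(3/2)  [11 crossings, <D> = A^-9 + 2A^-1 - A^3 + A^7 - A^11, w = -1]
D3 (bracket -A^-3 + A^5 + A^9 + A^13; 9 crossings at w = +5): V = -q^(1/2) - q^(3/2) - q^(5/2) + q^(9/2)
D4 (bracket -A^-9 + A^-1 + A^3 + A^7; 11 crossings at w = +3): V = -q^(1/2) - q^(3/2) - q^(5/2) + q^(9/2)
insight: comparing 4 Jones polynomials yields 3 groups
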